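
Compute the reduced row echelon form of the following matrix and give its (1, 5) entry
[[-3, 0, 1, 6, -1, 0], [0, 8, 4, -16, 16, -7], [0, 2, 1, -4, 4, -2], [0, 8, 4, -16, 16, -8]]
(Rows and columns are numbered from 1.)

Multiply R1 by -1/3.
Multiply R2 by 1/8.
Subtract 2 times R2 from R3.
Subtract 8 times R2 from R4.
Multiply R3 by -4.
Add R3 to R4.
Add 7/8 times R3 to R2.

1/3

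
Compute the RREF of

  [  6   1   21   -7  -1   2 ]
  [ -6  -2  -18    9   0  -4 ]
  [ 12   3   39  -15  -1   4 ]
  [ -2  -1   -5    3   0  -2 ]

ρ1 -> 1/6·ρ1
  [  1  1/6  7/2  -7/6  -1/6  1/3 ]
  [ -6   -2  -18     9     0   -4 ]
  [ 12    3   39   -15    -1    4 ]
  [ -2   -1   -5     3     0   -2 ]
ρ2 -> ρ2 + 6·ρ1
  [  1  1/6  7/2  -7/6  -1/6  1/3 ]
  [  0   -1    3     2    -1   -2 ]
  [ 12    3   39   -15    -1    4 ]
  [ -2   -1   -5     3     0   -2 ]
ρ3 -> ρ3 − 12·ρ1
  [  1  1/6  7/2  -7/6  -1/6  1/3 ]
  [  0   -1    3     2    -1   -2 ]
  [  0    1   -3    -1     1    0 ]
  [ -2   -1   -5     3     0   -2 ]
ρ4 -> ρ4 + 2·ρ1
  [ 1   1/6  7/2  -7/6  -1/6   1/3 ]
  [ 0    -1    3     2    -1    -2 ]
  [ 0     1   -3    -1     1     0 ]
  [ 0  -2/3    2   2/3  -1/3  -4/3 ]
ρ2 -> -1·ρ2
  [ 1   1/6  7/2  -7/6  -1/6   1/3 ]
  [ 0     1   -3    -2     1     2 ]
  [ 0     1   -3    -1     1     0 ]
  [ 0  -2/3    2   2/3  -1/3  -4/3 ]
ρ3 -> ρ3 − ρ2
  [ 1   1/6  7/2  -7/6  -1/6   1/3 ]
  [ 0     1   -3    -2     1     2 ]
  [ 0     0    0     1     0    -2 ]
  [ 0  -2/3    2   2/3  -1/3  -4/3 ]
ρ4 -> ρ4 + 2/3·ρ2
  [ 1  1/6  7/2  -7/6  -1/6  1/3 ]
  [ 0    1   -3    -2     1    2 ]
  [ 0    0    0     1     0   -2 ]
  [ 0    0    0  -2/3   1/3    0 ]
ρ4 -> ρ4 + 2/3·ρ3
  [ 1  1/6  7/2  -7/6  -1/6   1/3 ]
  [ 0    1   -3    -2     1     2 ]
  [ 0    0    0     1     0    -2 ]
  [ 0    0    0     0   1/3  -4/3 ]
ρ4 -> 3·ρ4
  [ 1  1/6  7/2  -7/6  -1/6  1/3 ]
  [ 0    1   -3    -2     1    2 ]
  [ 0    0    0     1     0   -2 ]
  [ 0    0    0     0     1   -4 ]
ρ2 -> ρ2 − ρ4
  [ 1  1/6  7/2  -7/6  -1/6  1/3 ]
  [ 0    1   -3    -2     0    6 ]
  [ 0    0    0     1     0   -2 ]
  [ 0    0    0     0     1   -4 ]
ρ1 -> ρ1 + 1/6·ρ4
  [ 1  1/6  7/2  -7/6  0  -1/3 ]
  [ 0    1   -3    -2  0     6 ]
  [ 0    0    0     1  0    -2 ]
  [ 0    0    0     0  1    -4 ]
ρ2 -> ρ2 + 2·ρ3
  [ 1  1/6  7/2  -7/6  0  -1/3 ]
  [ 0    1   -3     0  0     2 ]
  [ 0    0    0     1  0    -2 ]
  [ 0    0    0     0  1    -4 ]
ρ1 -> ρ1 + 7/6·ρ3
  [ 1  1/6  7/2  0  0  -8/3 ]
  [ 0    1   -3  0  0     2 ]
  [ 0    0    0  1  0    -2 ]
  [ 0    0    0  0  1    -4 ]
ρ1 -> ρ1 − 1/6·ρ2
  [ 1  0   4  0  0  -3 ]
  [ 0  1  -3  0  0   2 ]
  [ 0  0   0  1  0  -2 ]
  [ 0  0   0  0  1  -4 ]

[[1, 0, 4, 0, 0, -3], [0, 1, -3, 0, 0, 2], [0, 0, 0, 1, 0, -2], [0, 0, 0, 0, 1, -4]]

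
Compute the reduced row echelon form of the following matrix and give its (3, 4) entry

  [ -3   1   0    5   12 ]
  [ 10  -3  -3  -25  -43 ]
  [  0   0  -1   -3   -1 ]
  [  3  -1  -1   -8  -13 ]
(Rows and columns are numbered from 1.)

3

R1 ← -1/3·R1
R2 ← R2 − 10·R1
R4 ← R4 − 3·R1
R2 ← 3·R2
R3 ← -1·R3
R4 ← R4 + R3
R2 ← R2 + 9·R3
R1 ← R1 + 1/3·R2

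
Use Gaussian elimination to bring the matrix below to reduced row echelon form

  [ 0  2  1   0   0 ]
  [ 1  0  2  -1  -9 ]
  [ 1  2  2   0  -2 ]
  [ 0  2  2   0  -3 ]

R1 ↔ R2
  [ 1  0  2  -1  -9 ]
  [ 0  2  1   0   0 ]
  [ 1  2  2   0  -2 ]
  [ 0  2  2   0  -3 ]
R3 ← R3 − R1
  [ 1  0  2  -1  -9 ]
  [ 0  2  1   0   0 ]
  [ 0  2  0   1   7 ]
  [ 0  2  2   0  -3 ]
R2 ← 1/2·R2
  [ 1  0    2  -1  -9 ]
  [ 0  1  1/2   0   0 ]
  [ 0  2    0   1   7 ]
  [ 0  2    2   0  -3 ]
R3 ← R3 − 2·R2
  [ 1  0    2  -1  -9 ]
  [ 0  1  1/2   0   0 ]
  [ 0  0   -1   1   7 ]
  [ 0  2    2   0  -3 ]
R4 ← R4 − 2·R2
  [ 1  0    2  -1  -9 ]
  [ 0  1  1/2   0   0 ]
  [ 0  0   -1   1   7 ]
  [ 0  0    1   0  -3 ]
R3 ← -1·R3
  [ 1  0    2  -1  -9 ]
  [ 0  1  1/2   0   0 ]
  [ 0  0    1  -1  -7 ]
  [ 0  0    1   0  -3 ]
R4 ← R4 − R3
  [ 1  0    2  -1  -9 ]
  [ 0  1  1/2   0   0 ]
  [ 0  0    1  -1  -7 ]
  [ 0  0    0   1   4 ]
R3 ← R3 + R4
  [ 1  0    2  -1  -9 ]
  [ 0  1  1/2   0   0 ]
  [ 0  0    1   0  -3 ]
  [ 0  0    0   1   4 ]
R1 ← R1 + R4
  [ 1  0    2  0  -5 ]
  [ 0  1  1/2  0   0 ]
  [ 0  0    1  0  -3 ]
  [ 0  0    0  1   4 ]
R2 ← R2 − 1/2·R3
  [ 1  0  2  0   -5 ]
  [ 0  1  0  0  3/2 ]
  [ 0  0  1  0   -3 ]
  [ 0  0  0  1    4 ]
R1 ← R1 − 2·R3
  [ 1  0  0  0    1 ]
  [ 0  1  0  0  3/2 ]
  [ 0  0  1  0   -3 ]
  [ 0  0  0  1    4 ]

[[1, 0, 0, 0, 1], [0, 1, 0, 0, 3/2], [0, 0, 1, 0, -3], [0, 0, 0, 1, 4]]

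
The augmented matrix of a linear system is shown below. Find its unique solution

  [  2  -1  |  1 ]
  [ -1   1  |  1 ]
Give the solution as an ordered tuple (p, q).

(2, 3)

ρ1 → 1/2·ρ1
  [  1  -1/2  |  1/2 ]
  [ -1     1  |    1 ]
ρ2 → ρ2 + ρ1
  [ 1  -1/2  |  1/2 ]
  [ 0   1/2  |  3/2 ]
ρ2 → 2·ρ2
  [ 1  -1/2  |  1/2 ]
  [ 0     1  |    3 ]
ρ1 → ρ1 + 1/2·ρ2
  [ 1  0  |  2 ]
  [ 0  1  |  3 ]
Reading off the last column: p = 2, q = 3.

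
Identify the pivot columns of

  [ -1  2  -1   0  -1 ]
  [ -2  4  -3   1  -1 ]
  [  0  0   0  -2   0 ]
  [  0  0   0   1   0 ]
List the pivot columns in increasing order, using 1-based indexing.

1, 3, 4

ρ1 := -1·ρ1
  [  1  -2   1   0   1 ]
  [ -2   4  -3   1  -1 ]
  [  0   0   0  -2   0 ]
  [  0   0   0   1   0 ]
ρ2 := ρ2 + 2·ρ1
  [ 1  -2   1   0  1 ]
  [ 0   0  -1   1  1 ]
  [ 0   0   0  -2  0 ]
  [ 0   0   0   1  0 ]
ρ2 := -1·ρ2
  [ 1  -2  1   0   1 ]
  [ 0   0  1  -1  -1 ]
  [ 0   0  0  -2   0 ]
  [ 0   0  0   1   0 ]
ρ3 := -1/2·ρ3
  [ 1  -2  1   0   1 ]
  [ 0   0  1  -1  -1 ]
  [ 0   0  0   1   0 ]
  [ 0   0  0   1   0 ]
ρ4 := ρ4 − ρ3
  [ 1  -2  1   0   1 ]
  [ 0   0  1  -1  -1 ]
  [ 0   0  0   1   0 ]
  [ 0   0  0   0   0 ]
ρ2 := ρ2 + ρ3
  [ 1  -2  1  0   1 ]
  [ 0   0  1  0  -1 ]
  [ 0   0  0  1   0 ]
  [ 0   0  0  0   0 ]
ρ1 := ρ1 − ρ2
  [ 1  -2  0  0   2 ]
  [ 0   0  1  0  -1 ]
  [ 0   0  0  1   0 ]
  [ 0   0  0  0   0 ]
Pivot columns are the columns containing a leading 1.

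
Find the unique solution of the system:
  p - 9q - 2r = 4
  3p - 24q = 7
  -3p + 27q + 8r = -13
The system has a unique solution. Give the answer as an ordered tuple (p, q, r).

Form the augmented matrix and row-reduce:
  [  1   -9  -2  |    4 ]
  [  3  -24   0  |    7 ]
  [ -3   27   8  |  -13 ]
R2 → R2 − 3·R1
  [  1  -9  -2  |    4 ]
  [  0   3   6  |   -5 ]
  [ -3  27   8  |  -13 ]
R3 → R3 + 3·R1
  [ 1  -9  -2  |   4 ]
  [ 0   3   6  |  -5 ]
  [ 0   0   2  |  -1 ]
R2 → 1/3·R2
  [ 1  -9  -2  |     4 ]
  [ 0   1   2  |  -5/3 ]
  [ 0   0   2  |    -1 ]
R3 → 1/2·R3
  [ 1  -9  -2  |     4 ]
  [ 0   1   2  |  -5/3 ]
  [ 0   0   1  |  -1/2 ]
R2 → R2 − 2·R3
  [ 1  -9  -2  |     4 ]
  [ 0   1   0  |  -2/3 ]
  [ 0   0   1  |  -1/2 ]
R1 → R1 + 2·R3
  [ 1  -9  0  |     3 ]
  [ 0   1  0  |  -2/3 ]
  [ 0   0  1  |  -1/2 ]
R1 → R1 + 9·R2
  [ 1  0  0  |    -3 ]
  [ 0  1  0  |  -2/3 ]
  [ 0  0  1  |  -1/2 ]
Reading off the last column: p = -3, q = -2/3, r = -1/2.

(-3, -2/3, -1/2)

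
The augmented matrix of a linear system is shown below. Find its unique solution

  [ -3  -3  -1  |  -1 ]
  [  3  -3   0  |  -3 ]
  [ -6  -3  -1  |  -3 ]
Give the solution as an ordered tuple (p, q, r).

Multiply R1 by -1/3.
Subtract 3 times R1 from R2.
Add 6 times R1 to R3.
Multiply R2 by -1/6.
Subtract 3 times R2 from R3.
Multiply R3 by 2.
Subtract 1/6 times R3 from R2.
Subtract 1/3 times R3 from R1.
Subtract R2 from R1.
Reading off the last column: p = 2/3, q = 5/3, r = -6.

(2/3, 5/3, -6)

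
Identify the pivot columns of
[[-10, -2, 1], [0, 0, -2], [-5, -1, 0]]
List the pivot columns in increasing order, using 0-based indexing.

0, 2

Multiply r1 by -1/10.
  [  1  1/5  -1/10 ]
  [  0    0     -2 ]
  [ -5   -1      0 ]
Add 5 times r1 to r3.
  [ 1  1/5  -1/10 ]
  [ 0    0     -2 ]
  [ 0    0   -1/2 ]
Multiply r2 by -1/2.
  [ 1  1/5  -1/10 ]
  [ 0    0      1 ]
  [ 0    0   -1/2 ]
Add 1/2 times r2 to r3.
  [ 1  1/5  -1/10 ]
  [ 0    0      1 ]
  [ 0    0      0 ]
Add 1/10 times r2 to r1.
  [ 1  1/5  0 ]
  [ 0    0  1 ]
  [ 0    0  0 ]
Pivot columns are the columns containing a leading 1.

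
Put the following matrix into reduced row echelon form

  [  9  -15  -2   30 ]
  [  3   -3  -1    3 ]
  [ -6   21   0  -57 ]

Multiply r1 by 1/9.
  [  1  -5/3  -2/9  10/3 ]
  [  3    -3    -1     3 ]
  [ -6    21     0   -57 ]
Subtract 3 times r1 from r2.
  [  1  -5/3  -2/9  10/3 ]
  [  0     2  -1/3    -7 ]
  [ -6    21     0   -57 ]
Add 6 times r1 to r3.
  [ 1  -5/3  -2/9  10/3 ]
  [ 0     2  -1/3    -7 ]
  [ 0    11  -4/3   -37 ]
Multiply r2 by 1/2.
  [ 1  -5/3  -2/9  10/3 ]
  [ 0     1  -1/6  -7/2 ]
  [ 0    11  -4/3   -37 ]
Subtract 11 times r2 from r3.
  [ 1  -5/3  -2/9  10/3 ]
  [ 0     1  -1/6  -7/2 ]
  [ 0     0   1/2   3/2 ]
Multiply r3 by 2.
  [ 1  -5/3  -2/9  10/3 ]
  [ 0     1  -1/6  -7/2 ]
  [ 0     0     1     3 ]
Add 1/6 times r3 to r2.
  [ 1  -5/3  -2/9  10/3 ]
  [ 0     1     0    -3 ]
  [ 0     0     1     3 ]
Add 2/9 times r3 to r1.
  [ 1  -5/3  0   4 ]
  [ 0     1  0  -3 ]
  [ 0     0  1   3 ]
Add 5/3 times r2 to r1.
  [ 1  0  0  -1 ]
  [ 0  1  0  -3 ]
  [ 0  0  1   3 ]

[[1, 0, 0, -1], [0, 1, 0, -3], [0, 0, 1, 3]]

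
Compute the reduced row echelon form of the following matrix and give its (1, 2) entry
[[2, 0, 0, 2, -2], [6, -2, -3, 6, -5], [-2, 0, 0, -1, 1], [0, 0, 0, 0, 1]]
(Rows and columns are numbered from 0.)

Multiply R1 by 1/2.
  [  1   0   0   1  -1 ]
  [  6  -2  -3   6  -5 ]
  [ -2   0   0  -1   1 ]
  [  0   0   0   0   1 ]
Subtract 6 times R1 from R2.
  [  1   0   0   1  -1 ]
  [  0  -2  -3   0   1 ]
  [ -2   0   0  -1   1 ]
  [  0   0   0   0   1 ]
Add 2 times R1 to R3.
  [ 1   0   0  1  -1 ]
  [ 0  -2  -3  0   1 ]
  [ 0   0   0  1  -1 ]
  [ 0   0   0  0   1 ]
Multiply R2 by -1/2.
  [ 1  0    0  1    -1 ]
  [ 0  1  3/2  0  -1/2 ]
  [ 0  0    0  1    -1 ]
  [ 0  0    0  0     1 ]
Add R4 to R3.
  [ 1  0    0  1    -1 ]
  [ 0  1  3/2  0  -1/2 ]
  [ 0  0    0  1     0 ]
  [ 0  0    0  0     1 ]
Add 1/2 times R4 to R2.
  [ 1  0    0  1  -1 ]
  [ 0  1  3/2  0   0 ]
  [ 0  0    0  1   0 ]
  [ 0  0    0  0   1 ]
Add R4 to R1.
  [ 1  0    0  1  0 ]
  [ 0  1  3/2  0  0 ]
  [ 0  0    0  1  0 ]
  [ 0  0    0  0  1 ]
Subtract R3 from R1.
  [ 1  0    0  0  0 ]
  [ 0  1  3/2  0  0 ]
  [ 0  0    0  1  0 ]
  [ 0  0    0  0  1 ]

3/2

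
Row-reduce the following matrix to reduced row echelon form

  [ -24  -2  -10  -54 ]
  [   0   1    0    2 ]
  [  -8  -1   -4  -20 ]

R1 → -1/24·R1
R3 → R3 + 8·R1
R3 → R3 + 1/3·R2
R3 → -3/2·R3
R1 → R1 − 5/12·R3
R1 → R1 − 1/12·R2

[[1, 0, 0, 5/4], [0, 1, 0, 2], [0, 0, 1, 2]]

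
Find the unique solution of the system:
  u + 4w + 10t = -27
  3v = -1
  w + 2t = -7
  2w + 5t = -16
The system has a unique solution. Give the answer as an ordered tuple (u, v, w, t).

Form the augmented matrix and row-reduce:
  [ 1  0  4  10  |  -27 ]
  [ 0  3  0   0  |   -1 ]
  [ 0  0  1   2  |   -7 ]
  [ 0  0  2   5  |  -16 ]
R2 ← 1/3·R2
R4 ← R4 − 2·R3
R3 ← R3 − 2·R4
R1 ← R1 − 10·R4
R1 ← R1 − 4·R3
Reading off the last column: u = 5, v = -1/3, w = -3, t = -2.

(5, -1/3, -3, -2)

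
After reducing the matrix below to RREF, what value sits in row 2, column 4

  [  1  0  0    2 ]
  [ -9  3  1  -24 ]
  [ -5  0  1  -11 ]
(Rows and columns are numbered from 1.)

-5/3

ρ2 ← ρ2 + 9·ρ1
  [  1  0  0    2 ]
  [  0  3  1   -6 ]
  [ -5  0  1  -11 ]
ρ3 ← ρ3 + 5·ρ1
  [ 1  0  0   2 ]
  [ 0  3  1  -6 ]
  [ 0  0  1  -1 ]
ρ2 ← 1/3·ρ2
  [ 1  0    0   2 ]
  [ 0  1  1/3  -2 ]
  [ 0  0    1  -1 ]
ρ2 ← ρ2 − 1/3·ρ3
  [ 1  0  0     2 ]
  [ 0  1  0  -5/3 ]
  [ 0  0  1    -1 ]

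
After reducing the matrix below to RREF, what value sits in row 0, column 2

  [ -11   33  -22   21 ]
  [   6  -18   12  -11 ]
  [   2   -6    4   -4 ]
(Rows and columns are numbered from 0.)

ρ1 -> -1/11·ρ1
  [ 1   -3   2  -21/11 ]
  [ 6  -18  12     -11 ]
  [ 2   -6   4      -4 ]
ρ2 -> ρ2 − 6·ρ1
  [ 1  -3  2  -21/11 ]
  [ 0   0  0    5/11 ]
  [ 2  -6  4      -4 ]
ρ3 -> ρ3 − 2·ρ1
  [ 1  -3  2  -21/11 ]
  [ 0   0  0    5/11 ]
  [ 0   0  0   -2/11 ]
ρ2 -> 11/5·ρ2
  [ 1  -3  2  -21/11 ]
  [ 0   0  0       1 ]
  [ 0   0  0   -2/11 ]
ρ3 -> ρ3 + 2/11·ρ2
  [ 1  -3  2  -21/11 ]
  [ 0   0  0       1 ]
  [ 0   0  0       0 ]
ρ1 -> ρ1 + 21/11·ρ2
  [ 1  -3  2  0 ]
  [ 0   0  0  1 ]
  [ 0   0  0  0 ]

2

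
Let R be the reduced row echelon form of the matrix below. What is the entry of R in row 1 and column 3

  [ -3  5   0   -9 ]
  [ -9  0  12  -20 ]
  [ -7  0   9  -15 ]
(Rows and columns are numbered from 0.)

ρ1 → -1/3·ρ1
  [  1  -5/3   0    3 ]
  [ -9     0  12  -20 ]
  [ -7     0   9  -15 ]
ρ2 → ρ2 + 9·ρ1
  [  1  -5/3   0    3 ]
  [  0   -15  12    7 ]
  [ -7     0   9  -15 ]
ρ3 → ρ3 + 7·ρ1
  [ 1   -5/3   0  3 ]
  [ 0    -15  12  7 ]
  [ 0  -35/3   9  6 ]
ρ2 → -1/15·ρ2
  [ 1   -5/3     0      3 ]
  [ 0      1  -4/5  -7/15 ]
  [ 0  -35/3     9      6 ]
ρ3 → ρ3 + 35/3·ρ2
  [ 1  -5/3     0      3 ]
  [ 0     1  -4/5  -7/15 ]
  [ 0     0  -1/3    5/9 ]
ρ3 → -3·ρ3
  [ 1  -5/3     0      3 ]
  [ 0     1  -4/5  -7/15 ]
  [ 0     0     1   -5/3 ]
ρ2 → ρ2 + 4/5·ρ3
  [ 1  -5/3  0     3 ]
  [ 0     1  0  -9/5 ]
  [ 0     0  1  -5/3 ]
ρ1 → ρ1 + 5/3·ρ2
  [ 1  0  0     0 ]
  [ 0  1  0  -9/5 ]
  [ 0  0  1  -5/3 ]

-9/5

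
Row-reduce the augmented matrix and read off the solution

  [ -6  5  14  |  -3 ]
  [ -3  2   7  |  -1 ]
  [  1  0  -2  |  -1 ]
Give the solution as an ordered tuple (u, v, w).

(-5, -1, -2)

ρ1 := -1/6·ρ1
  [  1  -5/6  -7/3  |  1/2 ]
  [ -3     2     7  |   -1 ]
  [  1     0    -2  |   -1 ]
ρ2 := ρ2 + 3·ρ1
  [ 1  -5/6  -7/3  |  1/2 ]
  [ 0  -1/2     0  |  1/2 ]
  [ 1     0    -2  |   -1 ]
ρ3 := ρ3 − ρ1
  [ 1  -5/6  -7/3  |   1/2 ]
  [ 0  -1/2     0  |   1/2 ]
  [ 0   5/6   1/3  |  -3/2 ]
ρ2 := -2·ρ2
  [ 1  -5/6  -7/3  |   1/2 ]
  [ 0     1     0  |    -1 ]
  [ 0   5/6   1/3  |  -3/2 ]
ρ3 := ρ3 − 5/6·ρ2
  [ 1  -5/6  -7/3  |   1/2 ]
  [ 0     1     0  |    -1 ]
  [ 0     0   1/3  |  -2/3 ]
ρ3 := 3·ρ3
  [ 1  -5/6  -7/3  |  1/2 ]
  [ 0     1     0  |   -1 ]
  [ 0     0     1  |   -2 ]
ρ1 := ρ1 + 7/3·ρ3
  [ 1  -5/6  0  |  -25/6 ]
  [ 0     1  0  |     -1 ]
  [ 0     0  1  |     -2 ]
ρ1 := ρ1 + 5/6·ρ2
  [ 1  0  0  |  -5 ]
  [ 0  1  0  |  -1 ]
  [ 0  0  1  |  -2 ]
Reading off the last column: u = -5, v = -1, w = -2.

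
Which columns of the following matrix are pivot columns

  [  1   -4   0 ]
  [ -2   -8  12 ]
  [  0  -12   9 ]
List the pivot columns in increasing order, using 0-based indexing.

Add 2 times r1 to r2.
  [ 1   -4   0 ]
  [ 0  -16  12 ]
  [ 0  -12   9 ]
Multiply r2 by -1/16.
  [ 1   -4     0 ]
  [ 0    1  -3/4 ]
  [ 0  -12     9 ]
Add 12 times r2 to r3.
  [ 1  -4     0 ]
  [ 0   1  -3/4 ]
  [ 0   0     0 ]
Add 4 times r2 to r1.
  [ 1  0    -3 ]
  [ 0  1  -3/4 ]
  [ 0  0     0 ]
Pivot columns are the columns containing a leading 1.

0, 1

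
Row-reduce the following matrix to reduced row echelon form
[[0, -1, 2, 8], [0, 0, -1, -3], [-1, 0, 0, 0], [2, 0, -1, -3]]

R1 <=> R3
  [ -1   0   0   0 ]
  [  0   0  -1  -3 ]
  [  0  -1   2   8 ]
  [  2   0  -1  -3 ]
R1 -> -1·R1
  [ 1   0   0   0 ]
  [ 0   0  -1  -3 ]
  [ 0  -1   2   8 ]
  [ 2   0  -1  -3 ]
R4 -> R4 − 2·R1
  [ 1   0   0   0 ]
  [ 0   0  -1  -3 ]
  [ 0  -1   2   8 ]
  [ 0   0  -1  -3 ]
R2 <=> R3
  [ 1   0   0   0 ]
  [ 0  -1   2   8 ]
  [ 0   0  -1  -3 ]
  [ 0   0  -1  -3 ]
R2 -> -1·R2
  [ 1  0   0   0 ]
  [ 0  1  -2  -8 ]
  [ 0  0  -1  -3 ]
  [ 0  0  -1  -3 ]
R3 -> -1·R3
  [ 1  0   0   0 ]
  [ 0  1  -2  -8 ]
  [ 0  0   1   3 ]
  [ 0  0  -1  -3 ]
R4 -> R4 + R3
  [ 1  0   0   0 ]
  [ 0  1  -2  -8 ]
  [ 0  0   1   3 ]
  [ 0  0   0   0 ]
R2 -> R2 + 2·R3
  [ 1  0  0   0 ]
  [ 0  1  0  -2 ]
  [ 0  0  1   3 ]
  [ 0  0  0   0 ]

[[1, 0, 0, 0], [0, 1, 0, -2], [0, 0, 1, 3], [0, 0, 0, 0]]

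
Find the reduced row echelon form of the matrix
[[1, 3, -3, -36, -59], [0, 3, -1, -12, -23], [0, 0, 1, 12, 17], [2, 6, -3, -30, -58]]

Subtract 2 times r1 from r4.
  [ 1  3  -3  -36  -59 ]
  [ 0  3  -1  -12  -23 ]
  [ 0  0   1   12   17 ]
  [ 0  0   3   42   60 ]
Multiply r2 by 1/3.
  [ 1  3    -3  -36    -59 ]
  [ 0  1  -1/3   -4  -23/3 ]
  [ 0  0     1   12     17 ]
  [ 0  0     3   42     60 ]
Subtract 3 times r3 from r4.
  [ 1  3    -3  -36    -59 ]
  [ 0  1  -1/3   -4  -23/3 ]
  [ 0  0     1   12     17 ]
  [ 0  0     0    6      9 ]
Multiply r4 by 1/6.
  [ 1  3    -3  -36    -59 ]
  [ 0  1  -1/3   -4  -23/3 ]
  [ 0  0     1   12     17 ]
  [ 0  0     0    1    3/2 ]
Subtract 12 times r4 from r3.
  [ 1  3    -3  -36    -59 ]
  [ 0  1  -1/3   -4  -23/3 ]
  [ 0  0     1    0     -1 ]
  [ 0  0     0    1    3/2 ]
Add 4 times r4 to r2.
  [ 1  3    -3  -36   -59 ]
  [ 0  1  -1/3    0  -5/3 ]
  [ 0  0     1    0    -1 ]
  [ 0  0     0    1   3/2 ]
Add 36 times r4 to r1.
  [ 1  3    -3  0    -5 ]
  [ 0  1  -1/3  0  -5/3 ]
  [ 0  0     1  0    -1 ]
  [ 0  0     0  1   3/2 ]
Add 1/3 times r3 to r2.
  [ 1  3  -3  0   -5 ]
  [ 0  1   0  0   -2 ]
  [ 0  0   1  0   -1 ]
  [ 0  0   0  1  3/2 ]
Add 3 times r3 to r1.
  [ 1  3  0  0   -8 ]
  [ 0  1  0  0   -2 ]
  [ 0  0  1  0   -1 ]
  [ 0  0  0  1  3/2 ]
Subtract 3 times r2 from r1.
  [ 1  0  0  0   -2 ]
  [ 0  1  0  0   -2 ]
  [ 0  0  1  0   -1 ]
  [ 0  0  0  1  3/2 ]

[[1, 0, 0, 0, -2], [0, 1, 0, 0, -2], [0, 0, 1, 0, -1], [0, 0, 0, 1, 3/2]]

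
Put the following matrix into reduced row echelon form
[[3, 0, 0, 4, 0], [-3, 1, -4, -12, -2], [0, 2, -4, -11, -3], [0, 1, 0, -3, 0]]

[[1, 0, 0, 4/3, 0], [0, 1, 0, -3, 0], [0, 0, 1, 5/4, 0], [0, 0, 0, 0, 1]]

r1 → 1/3·r1
  [  1  0   0  4/3   0 ]
  [ -3  1  -4  -12  -2 ]
  [  0  2  -4  -11  -3 ]
  [  0  1   0   -3   0 ]
r2 → r2 + 3·r1
  [ 1  0   0  4/3   0 ]
  [ 0  1  -4   -8  -2 ]
  [ 0  2  -4  -11  -3 ]
  [ 0  1   0   -3   0 ]
r3 → r3 − 2·r2
  [ 1  0   0  4/3   0 ]
  [ 0  1  -4   -8  -2 ]
  [ 0  0   4    5   1 ]
  [ 0  1   0   -3   0 ]
r4 → r4 − r2
  [ 1  0   0  4/3   0 ]
  [ 0  1  -4   -8  -2 ]
  [ 0  0   4    5   1 ]
  [ 0  0   4    5   2 ]
r3 → 1/4·r3
  [ 1  0   0  4/3    0 ]
  [ 0  1  -4   -8   -2 ]
  [ 0  0   1  5/4  1/4 ]
  [ 0  0   4    5    2 ]
r4 → r4 − 4·r3
  [ 1  0   0  4/3    0 ]
  [ 0  1  -4   -8   -2 ]
  [ 0  0   1  5/4  1/4 ]
  [ 0  0   0    0    1 ]
r3 → r3 − 1/4·r4
  [ 1  0   0  4/3   0 ]
  [ 0  1  -4   -8  -2 ]
  [ 0  0   1  5/4   0 ]
  [ 0  0   0    0   1 ]
r2 → r2 + 2·r4
  [ 1  0   0  4/3  0 ]
  [ 0  1  -4   -8  0 ]
  [ 0  0   1  5/4  0 ]
  [ 0  0   0    0  1 ]
r2 → r2 + 4·r3
  [ 1  0  0  4/3  0 ]
  [ 0  1  0   -3  0 ]
  [ 0  0  1  5/4  0 ]
  [ 0  0  0    0  1 ]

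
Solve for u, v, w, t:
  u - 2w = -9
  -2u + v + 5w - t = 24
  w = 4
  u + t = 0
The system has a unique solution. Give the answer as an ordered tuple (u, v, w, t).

Form the augmented matrix and row-reduce:
  [  1  0  -2   0  |  -9 ]
  [ -2  1   5  -1  |  24 ]
  [  0  0   1   0  |   4 ]
  [  1  0   0   1  |   0 ]
R2 → R2 + 2·R1
  [ 1  0  -2   0  |  -9 ]
  [ 0  1   1  -1  |   6 ]
  [ 0  0   1   0  |   4 ]
  [ 1  0   0   1  |   0 ]
R4 → R4 − R1
  [ 1  0  -2   0  |  -9 ]
  [ 0  1   1  -1  |   6 ]
  [ 0  0   1   0  |   4 ]
  [ 0  0   2   1  |   9 ]
R4 → R4 − 2·R3
  [ 1  0  -2   0  |  -9 ]
  [ 0  1   1  -1  |   6 ]
  [ 0  0   1   0  |   4 ]
  [ 0  0   0   1  |   1 ]
R2 → R2 + R4
  [ 1  0  -2  0  |  -9 ]
  [ 0  1   1  0  |   7 ]
  [ 0  0   1  0  |   4 ]
  [ 0  0   0  1  |   1 ]
R2 → R2 − R3
  [ 1  0  -2  0  |  -9 ]
  [ 0  1   0  0  |   3 ]
  [ 0  0   1  0  |   4 ]
  [ 0  0   0  1  |   1 ]
R1 → R1 + 2·R3
  [ 1  0  0  0  |  -1 ]
  [ 0  1  0  0  |   3 ]
  [ 0  0  1  0  |   4 ]
  [ 0  0  0  1  |   1 ]
Reading off the last column: u = -1, v = 3, w = 4, t = 1.

(-1, 3, 4, 1)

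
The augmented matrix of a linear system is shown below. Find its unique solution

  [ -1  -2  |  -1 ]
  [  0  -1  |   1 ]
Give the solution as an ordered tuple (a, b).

(3, -1)

R1 → -1·R1
R2 → -1·R2
R1 → R1 − 2·R2
Reading off the last column: a = 3, b = -1.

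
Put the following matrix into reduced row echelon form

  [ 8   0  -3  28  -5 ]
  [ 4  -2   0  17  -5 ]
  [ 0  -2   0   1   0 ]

[[1, 0, 0, 4, -5/4], [0, 1, 0, -1/2, 0], [0, 0, 1, 4/3, -5/3]]

ρ1 → 1/8·ρ1
  [ 1   0  -3/8  7/2  -5/8 ]
  [ 4  -2     0   17    -5 ]
  [ 0  -2     0    1     0 ]
ρ2 → ρ2 − 4·ρ1
  [ 1   0  -3/8  7/2  -5/8 ]
  [ 0  -2   3/2    3  -5/2 ]
  [ 0  -2     0    1     0 ]
ρ2 → -1/2·ρ2
  [ 1   0  -3/8   7/2  -5/8 ]
  [ 0   1  -3/4  -3/2   5/4 ]
  [ 0  -2     0     1     0 ]
ρ3 → ρ3 + 2·ρ2
  [ 1  0  -3/8   7/2  -5/8 ]
  [ 0  1  -3/4  -3/2   5/4 ]
  [ 0  0  -3/2    -2   5/2 ]
ρ3 → -2/3·ρ3
  [ 1  0  -3/8   7/2  -5/8 ]
  [ 0  1  -3/4  -3/2   5/4 ]
  [ 0  0     1   4/3  -5/3 ]
ρ2 → ρ2 + 3/4·ρ3
  [ 1  0  -3/8   7/2  -5/8 ]
  [ 0  1     0  -1/2     0 ]
  [ 0  0     1   4/3  -5/3 ]
ρ1 → ρ1 + 3/8·ρ3
  [ 1  0  0     4  -5/4 ]
  [ 0  1  0  -1/2     0 ]
  [ 0  0  1   4/3  -5/3 ]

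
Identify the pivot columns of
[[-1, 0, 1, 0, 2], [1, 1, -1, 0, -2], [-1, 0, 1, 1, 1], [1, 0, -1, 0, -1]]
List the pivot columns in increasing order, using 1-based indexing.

1, 2, 4, 5

R1 -> -1·R1
R2 -> R2 − R1
R3 -> R3 + R1
R4 -> R4 − R1
R3 -> R3 + R4
R1 -> R1 + 2·R4
Pivot columns are the columns containing a leading 1.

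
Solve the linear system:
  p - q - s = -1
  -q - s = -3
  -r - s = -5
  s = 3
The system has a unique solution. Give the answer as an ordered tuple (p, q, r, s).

(2, 0, 2, 3)

Form the augmented matrix and row-reduce:
  [ 1  -1   0  -1  |  -1 ]
  [ 0  -1   0  -1  |  -3 ]
  [ 0   0  -1  -1  |  -5 ]
  [ 0   0   0   1  |   3 ]
ρ2 -> -1·ρ2
  [ 1  -1   0  -1  |  -1 ]
  [ 0   1   0   1  |   3 ]
  [ 0   0  -1  -1  |  -5 ]
  [ 0   0   0   1  |   3 ]
ρ3 -> -1·ρ3
  [ 1  -1  0  -1  |  -1 ]
  [ 0   1  0   1  |   3 ]
  [ 0   0  1   1  |   5 ]
  [ 0   0  0   1  |   3 ]
ρ3 -> ρ3 − ρ4
  [ 1  -1  0  -1  |  -1 ]
  [ 0   1  0   1  |   3 ]
  [ 0   0  1   0  |   2 ]
  [ 0   0  0   1  |   3 ]
ρ2 -> ρ2 − ρ4
  [ 1  -1  0  -1  |  -1 ]
  [ 0   1  0   0  |   0 ]
  [ 0   0  1   0  |   2 ]
  [ 0   0  0   1  |   3 ]
ρ1 -> ρ1 + ρ4
  [ 1  -1  0  0  |  2 ]
  [ 0   1  0  0  |  0 ]
  [ 0   0  1  0  |  2 ]
  [ 0   0  0  1  |  3 ]
ρ1 -> ρ1 + ρ2
  [ 1  0  0  0  |  2 ]
  [ 0  1  0  0  |  0 ]
  [ 0  0  1  0  |  2 ]
  [ 0  0  0  1  |  3 ]
Reading off the last column: p = 2, q = 0, r = 2, s = 3.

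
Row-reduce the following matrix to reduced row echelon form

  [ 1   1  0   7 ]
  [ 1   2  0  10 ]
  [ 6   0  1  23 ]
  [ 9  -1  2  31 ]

R2 ← R2 − R1
  [ 1   1  0   7 ]
  [ 0   1  0   3 ]
  [ 6   0  1  23 ]
  [ 9  -1  2  31 ]
R3 ← R3 − 6·R1
  [ 1   1  0    7 ]
  [ 0   1  0    3 ]
  [ 0  -6  1  -19 ]
  [ 9  -1  2   31 ]
R4 ← R4 − 9·R1
  [ 1    1  0    7 ]
  [ 0    1  0    3 ]
  [ 0   -6  1  -19 ]
  [ 0  -10  2  -32 ]
R3 ← R3 + 6·R2
  [ 1    1  0    7 ]
  [ 0    1  0    3 ]
  [ 0    0  1   -1 ]
  [ 0  -10  2  -32 ]
R4 ← R4 + 10·R2
  [ 1  1  0   7 ]
  [ 0  1  0   3 ]
  [ 0  0  1  -1 ]
  [ 0  0  2  -2 ]
R4 ← R4 − 2·R3
  [ 1  1  0   7 ]
  [ 0  1  0   3 ]
  [ 0  0  1  -1 ]
  [ 0  0  0   0 ]
R1 ← R1 − R2
  [ 1  0  0   4 ]
  [ 0  1  0   3 ]
  [ 0  0  1  -1 ]
  [ 0  0  0   0 ]

[[1, 0, 0, 4], [0, 1, 0, 3], [0, 0, 1, -1], [0, 0, 0, 0]]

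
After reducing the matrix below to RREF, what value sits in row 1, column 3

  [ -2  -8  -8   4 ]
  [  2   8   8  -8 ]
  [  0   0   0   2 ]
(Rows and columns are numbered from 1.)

Multiply R1 by -1/2.
  [ 1  4  4  -2 ]
  [ 2  8  8  -8 ]
  [ 0  0  0   2 ]
Subtract 2 times R1 from R2.
  [ 1  4  4  -2 ]
  [ 0  0  0  -4 ]
  [ 0  0  0   2 ]
Multiply R2 by -1/4.
  [ 1  4  4  -2 ]
  [ 0  0  0   1 ]
  [ 0  0  0   2 ]
Subtract 2 times R2 from R3.
  [ 1  4  4  -2 ]
  [ 0  0  0   1 ]
  [ 0  0  0   0 ]
Add 2 times R2 to R1.
  [ 1  4  4  0 ]
  [ 0  0  0  1 ]
  [ 0  0  0  0 ]

4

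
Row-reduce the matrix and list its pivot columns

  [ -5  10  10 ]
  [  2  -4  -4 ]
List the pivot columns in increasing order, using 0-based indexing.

R1 ← -1/5·R1
  [ 1  -2  -2 ]
  [ 2  -4  -4 ]
R2 ← R2 − 2·R1
  [ 1  -2  -2 ]
  [ 0   0   0 ]
Pivot columns are the columns containing a leading 1.

0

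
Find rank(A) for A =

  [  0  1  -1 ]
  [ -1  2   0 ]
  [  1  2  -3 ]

Swap r1 and r2.
  [ -1  2   0 ]
  [  0  1  -1 ]
  [  1  2  -3 ]
Multiply r1 by -1.
  [ 1  -2   0 ]
  [ 0   1  -1 ]
  [ 1   2  -3 ]
Subtract r1 from r3.
  [ 1  -2   0 ]
  [ 0   1  -1 ]
  [ 0   4  -3 ]
Subtract 4 times r2 from r3.
  [ 1  -2   0 ]
  [ 0   1  -1 ]
  [ 0   0   1 ]
Add r3 to r2.
  [ 1  -2  0 ]
  [ 0   1  0 ]
  [ 0   0  1 ]
Add 2 times r2 to r1.
  [ 1  0  0 ]
  [ 0  1  0 ]
  [ 0  0  1 ]
The reduced form has 3 nonzero rows.

rank = 3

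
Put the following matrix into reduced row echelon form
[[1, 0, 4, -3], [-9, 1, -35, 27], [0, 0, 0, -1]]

R2 -> R2 + 9·R1
  [ 1  0  4  -3 ]
  [ 0  1  1   0 ]
  [ 0  0  0  -1 ]
R3 -> -1·R3
  [ 1  0  4  -3 ]
  [ 0  1  1   0 ]
  [ 0  0  0   1 ]
R1 -> R1 + 3·R3
  [ 1  0  4  0 ]
  [ 0  1  1  0 ]
  [ 0  0  0  1 ]

[[1, 0, 4, 0], [0, 1, 1, 0], [0, 0, 0, 1]]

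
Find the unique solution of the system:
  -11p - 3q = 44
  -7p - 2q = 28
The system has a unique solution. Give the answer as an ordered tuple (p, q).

(-4, 0)

Form the augmented matrix and row-reduce:
  [ -11  -3  |  44 ]
  [  -7  -2  |  28 ]
r1 ← -1/11·r1
  [  1  3/11  |  -4 ]
  [ -7    -2  |  28 ]
r2 ← r2 + 7·r1
  [ 1   3/11  |  -4 ]
  [ 0  -1/11  |   0 ]
r2 ← -11·r2
  [ 1  3/11  |  -4 ]
  [ 0     1  |   0 ]
r1 ← r1 − 3/11·r2
  [ 1  0  |  -4 ]
  [ 0  1  |   0 ]
Reading off the last column: p = -4, q = 0.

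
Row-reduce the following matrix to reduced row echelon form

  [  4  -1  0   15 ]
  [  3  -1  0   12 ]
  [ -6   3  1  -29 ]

[[1, 0, 0, 3], [0, 1, 0, -3], [0, 0, 1, -2]]

Multiply ρ1 by 1/4.
Subtract 3 times ρ1 from ρ2.
Add 6 times ρ1 to ρ3.
Multiply ρ2 by -4.
Subtract 3/2 times ρ2 from ρ3.
Add 1/4 times ρ2 to ρ1.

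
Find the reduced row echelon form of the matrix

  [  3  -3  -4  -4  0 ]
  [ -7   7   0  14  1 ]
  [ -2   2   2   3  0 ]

[[1, -1, 0, -2, 0], [0, 0, 1, -1/2, 0], [0, 0, 0, 0, 1]]

Multiply r1 by 1/3.
  [  1  -1  -4/3  -4/3  0 ]
  [ -7   7     0    14  1 ]
  [ -2   2     2     3  0 ]
Add 7 times r1 to r2.
  [  1  -1   -4/3  -4/3  0 ]
  [  0   0  -28/3  14/3  1 ]
  [ -2   2      2     3  0 ]
Add 2 times r1 to r3.
  [ 1  -1   -4/3  -4/3  0 ]
  [ 0   0  -28/3  14/3  1 ]
  [ 0   0   -2/3   1/3  0 ]
Multiply r2 by -3/28.
  [ 1  -1  -4/3  -4/3      0 ]
  [ 0   0     1  -1/2  -3/28 ]
  [ 0   0  -2/3   1/3      0 ]
Add 2/3 times r2 to r3.
  [ 1  -1  -4/3  -4/3      0 ]
  [ 0   0     1  -1/2  -3/28 ]
  [ 0   0     0     0  -1/14 ]
Multiply r3 by -14.
  [ 1  -1  -4/3  -4/3      0 ]
  [ 0   0     1  -1/2  -3/28 ]
  [ 0   0     0     0      1 ]
Add 3/28 times r3 to r2.
  [ 1  -1  -4/3  -4/3  0 ]
  [ 0   0     1  -1/2  0 ]
  [ 0   0     0     0  1 ]
Add 4/3 times r2 to r1.
  [ 1  -1  0    -2  0 ]
  [ 0   0  1  -1/2  0 ]
  [ 0   0  0     0  1 ]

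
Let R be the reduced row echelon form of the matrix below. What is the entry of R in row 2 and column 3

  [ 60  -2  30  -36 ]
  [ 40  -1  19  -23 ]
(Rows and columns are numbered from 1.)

-3

R1 → 1/60·R1
  [  1  -1/30  1/2  -3/5 ]
  [ 40     -1   19   -23 ]
R2 → R2 − 40·R1
  [ 1  -1/30  1/2  -3/5 ]
  [ 0    1/3   -1     1 ]
R2 → 3·R2
  [ 1  -1/30  1/2  -3/5 ]
  [ 0      1   -3     3 ]
R1 → R1 + 1/30·R2
  [ 1  0  2/5  -1/2 ]
  [ 0  1   -3     3 ]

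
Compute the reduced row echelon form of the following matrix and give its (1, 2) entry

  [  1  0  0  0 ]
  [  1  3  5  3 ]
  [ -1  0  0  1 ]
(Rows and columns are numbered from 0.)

Subtract R1 from R2.
  [  1  0  0  0 ]
  [  0  3  5  3 ]
  [ -1  0  0  1 ]
Add R1 to R3.
  [ 1  0  0  0 ]
  [ 0  3  5  3 ]
  [ 0  0  0  1 ]
Multiply R2 by 1/3.
  [ 1  0    0  0 ]
  [ 0  1  5/3  1 ]
  [ 0  0    0  1 ]
Subtract R3 from R2.
  [ 1  0    0  0 ]
  [ 0  1  5/3  0 ]
  [ 0  0    0  1 ]

5/3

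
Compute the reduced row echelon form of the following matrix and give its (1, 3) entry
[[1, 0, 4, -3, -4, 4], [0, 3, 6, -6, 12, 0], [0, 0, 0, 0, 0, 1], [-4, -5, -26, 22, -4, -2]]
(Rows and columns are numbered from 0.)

r4 -> r4 + 4·r1
  [ 1   0    4  -3   -4   4 ]
  [ 0   3    6  -6   12   0 ]
  [ 0   0    0   0    0   1 ]
  [ 0  -5  -10  10  -20  14 ]
r2 -> 1/3·r2
  [ 1   0    4  -3   -4   4 ]
  [ 0   1    2  -2    4   0 ]
  [ 0   0    0   0    0   1 ]
  [ 0  -5  -10  10  -20  14 ]
r4 -> r4 + 5·r2
  [ 1  0  4  -3  -4   4 ]
  [ 0  1  2  -2   4   0 ]
  [ 0  0  0   0   0   1 ]
  [ 0  0  0   0   0  14 ]
r4 -> r4 − 14·r3
  [ 1  0  4  -3  -4  4 ]
  [ 0  1  2  -2   4  0 ]
  [ 0  0  0   0   0  1 ]
  [ 0  0  0   0   0  0 ]
r1 -> r1 − 4·r3
  [ 1  0  4  -3  -4  0 ]
  [ 0  1  2  -2   4  0 ]
  [ 0  0  0   0   0  1 ]
  [ 0  0  0   0   0  0 ]

-2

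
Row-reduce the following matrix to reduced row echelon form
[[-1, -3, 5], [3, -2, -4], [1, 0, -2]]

r1 → -1·r1
r2 → r2 − 3·r1
r3 → r3 − r1
r2 → -1/11·r2
r3 → r3 + 3·r2
r1 → r1 − 3·r2

[[1, 0, -2], [0, 1, -1], [0, 0, 0]]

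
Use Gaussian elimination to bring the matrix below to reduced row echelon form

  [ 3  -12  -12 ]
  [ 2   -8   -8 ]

Multiply R1 by 1/3.
  [ 1  -4  -4 ]
  [ 2  -8  -8 ]
Subtract 2 times R1 from R2.
  [ 1  -4  -4 ]
  [ 0   0   0 ]

[[1, -4, -4], [0, 0, 0]]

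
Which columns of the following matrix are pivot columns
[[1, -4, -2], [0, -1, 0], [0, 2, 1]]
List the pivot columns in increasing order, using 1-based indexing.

R2 := -1·R2
  [ 1  -4  -2 ]
  [ 0   1   0 ]
  [ 0   2   1 ]
R3 := R3 − 2·R2
  [ 1  -4  -2 ]
  [ 0   1   0 ]
  [ 0   0   1 ]
R1 := R1 + 2·R3
  [ 1  -4  0 ]
  [ 0   1  0 ]
  [ 0   0  1 ]
R1 := R1 + 4·R2
  [ 1  0  0 ]
  [ 0  1  0 ]
  [ 0  0  1 ]
Pivot columns are the columns containing a leading 1.

1, 2, 3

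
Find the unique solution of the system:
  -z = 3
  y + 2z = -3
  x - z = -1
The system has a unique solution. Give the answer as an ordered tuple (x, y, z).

(-4, 3, -3)

Form the augmented matrix and row-reduce:
  [ 0  0  -1  |   3 ]
  [ 0  1   2  |  -3 ]
  [ 1  0  -1  |  -1 ]
R1 <=> R3
R3 ← -1·R3
R2 ← R2 − 2·R3
R1 ← R1 + R3
Reading off the last column: x = -4, y = 3, z = -3.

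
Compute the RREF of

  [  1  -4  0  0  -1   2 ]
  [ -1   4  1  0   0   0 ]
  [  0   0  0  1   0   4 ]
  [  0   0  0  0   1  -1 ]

Add R1 to R2.
Add R4 to R2.
Add R4 to R1.

[[1, -4, 0, 0, 0, 1], [0, 0, 1, 0, 0, 1], [0, 0, 0, 1, 0, 4], [0, 0, 0, 0, 1, -1]]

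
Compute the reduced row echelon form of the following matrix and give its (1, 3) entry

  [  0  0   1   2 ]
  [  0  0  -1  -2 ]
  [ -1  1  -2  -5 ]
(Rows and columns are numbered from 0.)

ρ1 <=> ρ3
  [ -1  1  -2  -5 ]
  [  0  0  -1  -2 ]
  [  0  0   1   2 ]
ρ1 → -1·ρ1
  [ 1  -1   2   5 ]
  [ 0   0  -1  -2 ]
  [ 0   0   1   2 ]
ρ2 → -1·ρ2
  [ 1  -1  2  5 ]
  [ 0   0  1  2 ]
  [ 0   0  1  2 ]
ρ3 → ρ3 − ρ2
  [ 1  -1  2  5 ]
  [ 0   0  1  2 ]
  [ 0   0  0  0 ]
ρ1 → ρ1 − 2·ρ2
  [ 1  -1  0  1 ]
  [ 0   0  1  2 ]
  [ 0   0  0  0 ]

2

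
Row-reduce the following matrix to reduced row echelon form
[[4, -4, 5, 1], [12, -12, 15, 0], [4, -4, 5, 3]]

[[1, -1, 5/4, 0], [0, 0, 0, 1], [0, 0, 0, 0]]

R1 := 1/4·R1
  [  1   -1  5/4  1/4 ]
  [ 12  -12   15    0 ]
  [  4   -4    5    3 ]
R2 := R2 − 12·R1
  [ 1  -1  5/4  1/4 ]
  [ 0   0    0   -3 ]
  [ 4  -4    5    3 ]
R3 := R3 − 4·R1
  [ 1  -1  5/4  1/4 ]
  [ 0   0    0   -3 ]
  [ 0   0    0    2 ]
R2 := -1/3·R2
  [ 1  -1  5/4  1/4 ]
  [ 0   0    0    1 ]
  [ 0   0    0    2 ]
R3 := R3 − 2·R2
  [ 1  -1  5/4  1/4 ]
  [ 0   0    0    1 ]
  [ 0   0    0    0 ]
R1 := R1 − 1/4·R2
  [ 1  -1  5/4  0 ]
  [ 0   0    0  1 ]
  [ 0   0    0  0 ]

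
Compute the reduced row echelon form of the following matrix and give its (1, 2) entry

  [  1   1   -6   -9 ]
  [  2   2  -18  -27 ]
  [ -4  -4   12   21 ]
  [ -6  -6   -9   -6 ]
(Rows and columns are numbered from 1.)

1

ρ2 ← ρ2 − 2·ρ1
ρ3 ← ρ3 + 4·ρ1
ρ4 ← ρ4 + 6·ρ1
ρ2 ← -1/6·ρ2
ρ3 ← ρ3 + 12·ρ2
ρ4 ← ρ4 + 45·ρ2
ρ3 ← 1/3·ρ3
ρ4 ← ρ4 − 15/2·ρ3
ρ2 ← ρ2 − 3/2·ρ3
ρ1 ← ρ1 + 9·ρ3
ρ1 ← ρ1 + 6·ρ2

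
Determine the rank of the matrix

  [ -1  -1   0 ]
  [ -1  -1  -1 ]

R1 := -1·R1
R2 := R2 + R1
R2 := -1·R2
The reduced form has 2 nonzero rows.

rank = 2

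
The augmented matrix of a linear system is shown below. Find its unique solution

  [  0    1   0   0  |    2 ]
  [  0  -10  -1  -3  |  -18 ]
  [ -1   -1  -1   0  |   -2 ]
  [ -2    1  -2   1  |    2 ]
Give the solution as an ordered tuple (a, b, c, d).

R1 <-> R3
  [ -1   -1  -1   0  |   -2 ]
  [  0  -10  -1  -3  |  -18 ]
  [  0    1   0   0  |    2 ]
  [ -2    1  -2   1  |    2 ]
R1 -> -1·R1
  [  1    1   1   0  |    2 ]
  [  0  -10  -1  -3  |  -18 ]
  [  0    1   0   0  |    2 ]
  [ -2    1  -2   1  |    2 ]
R4 -> R4 + 2·R1
  [ 1    1   1   0  |    2 ]
  [ 0  -10  -1  -3  |  -18 ]
  [ 0    1   0   0  |    2 ]
  [ 0    3   0   1  |    6 ]
R2 -> -1/10·R2
  [ 1  1     1     0  |    2 ]
  [ 0  1  1/10  3/10  |  9/5 ]
  [ 0  1     0     0  |    2 ]
  [ 0  3     0     1  |    6 ]
R3 -> R3 − R2
  [ 1  1      1      0  |    2 ]
  [ 0  1   1/10   3/10  |  9/5 ]
  [ 0  0  -1/10  -3/10  |  1/5 ]
  [ 0  3      0      1  |    6 ]
R4 -> R4 − 3·R2
  [ 1  1      1      0  |    2 ]
  [ 0  1   1/10   3/10  |  9/5 ]
  [ 0  0  -1/10  -3/10  |  1/5 ]
  [ 0  0  -3/10   1/10  |  3/5 ]
R3 -> -10·R3
  [ 1  1      1     0  |    2 ]
  [ 0  1   1/10  3/10  |  9/5 ]
  [ 0  0      1     3  |   -2 ]
  [ 0  0  -3/10  1/10  |  3/5 ]
R4 -> R4 + 3/10·R3
  [ 1  1     1     0  |    2 ]
  [ 0  1  1/10  3/10  |  9/5 ]
  [ 0  0     1     3  |   -2 ]
  [ 0  0     0     1  |    0 ]
R3 -> R3 − 3·R4
  [ 1  1     1     0  |    2 ]
  [ 0  1  1/10  3/10  |  9/5 ]
  [ 0  0     1     0  |   -2 ]
  [ 0  0     0     1  |    0 ]
R2 -> R2 − 3/10·R4
  [ 1  1     1  0  |    2 ]
  [ 0  1  1/10  0  |  9/5 ]
  [ 0  0     1  0  |   -2 ]
  [ 0  0     0  1  |    0 ]
R2 -> R2 − 1/10·R3
  [ 1  1  1  0  |   2 ]
  [ 0  1  0  0  |   2 ]
  [ 0  0  1  0  |  -2 ]
  [ 0  0  0  1  |   0 ]
R1 -> R1 − R3
  [ 1  1  0  0  |   4 ]
  [ 0  1  0  0  |   2 ]
  [ 0  0  1  0  |  -2 ]
  [ 0  0  0  1  |   0 ]
R1 -> R1 − R2
  [ 1  0  0  0  |   2 ]
  [ 0  1  0  0  |   2 ]
  [ 0  0  1  0  |  -2 ]
  [ 0  0  0  1  |   0 ]
Reading off the last column: a = 2, b = 2, c = -2, d = 0.

(2, 2, -2, 0)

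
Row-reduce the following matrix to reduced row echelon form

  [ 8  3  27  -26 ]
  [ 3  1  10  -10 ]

[[1, 0, 3, -4], [0, 1, 1, 2]]

R1 := 1/8·R1
  [ 1  3/8  27/8  -13/4 ]
  [ 3    1    10    -10 ]
R2 := R2 − 3·R1
  [ 1   3/8  27/8  -13/4 ]
  [ 0  -1/8  -1/8   -1/4 ]
R2 := -8·R2
  [ 1  3/8  27/8  -13/4 ]
  [ 0    1     1      2 ]
R1 := R1 − 3/8·R2
  [ 1  0  3  -4 ]
  [ 0  1  1   2 ]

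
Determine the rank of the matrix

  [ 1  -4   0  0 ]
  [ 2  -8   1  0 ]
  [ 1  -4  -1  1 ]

Subtract 2 times R1 from R2.
Subtract R1 from R3.
Add R2 to R3.
The reduced form has 3 nonzero rows.

rank = 3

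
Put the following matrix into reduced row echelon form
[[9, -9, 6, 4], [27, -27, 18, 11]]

ρ1 → 1/9·ρ1
  [  1   -1  2/3  4/9 ]
  [ 27  -27   18   11 ]
ρ2 → ρ2 − 27·ρ1
  [ 1  -1  2/3  4/9 ]
  [ 0   0    0   -1 ]
ρ2 → -1·ρ2
  [ 1  -1  2/3  4/9 ]
  [ 0   0    0    1 ]
ρ1 → ρ1 − 4/9·ρ2
  [ 1  -1  2/3  0 ]
  [ 0   0    0  1 ]

[[1, -1, 2/3, 0], [0, 0, 0, 1]]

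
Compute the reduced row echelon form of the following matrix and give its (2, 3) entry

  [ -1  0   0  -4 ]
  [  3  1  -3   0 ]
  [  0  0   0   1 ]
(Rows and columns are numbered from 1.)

-3

ρ1 -> -1·ρ1
  [ 1  0   0  4 ]
  [ 3  1  -3  0 ]
  [ 0  0   0  1 ]
ρ2 -> ρ2 − 3·ρ1
  [ 1  0   0    4 ]
  [ 0  1  -3  -12 ]
  [ 0  0   0    1 ]
ρ2 -> ρ2 + 12·ρ3
  [ 1  0   0  4 ]
  [ 0  1  -3  0 ]
  [ 0  0   0  1 ]
ρ1 -> ρ1 − 4·ρ3
  [ 1  0   0  0 ]
  [ 0  1  -3  0 ]
  [ 0  0   0  1 ]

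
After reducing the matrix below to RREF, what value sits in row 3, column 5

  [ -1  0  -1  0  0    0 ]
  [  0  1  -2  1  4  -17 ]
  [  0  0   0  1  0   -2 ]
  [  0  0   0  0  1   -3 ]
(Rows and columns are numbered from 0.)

-3

R1 := -1·R1
  [ 1  0   1  0  0    0 ]
  [ 0  1  -2  1  4  -17 ]
  [ 0  0   0  1  0   -2 ]
  [ 0  0   0  0  1   -3 ]
R2 := R2 − 4·R4
  [ 1  0   1  0  0   0 ]
  [ 0  1  -2  1  0  -5 ]
  [ 0  0   0  1  0  -2 ]
  [ 0  0   0  0  1  -3 ]
R2 := R2 − R3
  [ 1  0   1  0  0   0 ]
  [ 0  1  -2  0  0  -3 ]
  [ 0  0   0  1  0  -2 ]
  [ 0  0   0  0  1  -3 ]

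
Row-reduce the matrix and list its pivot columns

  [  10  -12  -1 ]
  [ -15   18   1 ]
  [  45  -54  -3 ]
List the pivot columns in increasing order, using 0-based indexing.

0, 2

ρ1 := 1/10·ρ1
ρ2 := ρ2 + 15·ρ1
ρ3 := ρ3 − 45·ρ1
ρ2 := -2·ρ2
ρ3 := ρ3 − 3/2·ρ2
ρ1 := ρ1 + 1/10·ρ2
Pivot columns are the columns containing a leading 1.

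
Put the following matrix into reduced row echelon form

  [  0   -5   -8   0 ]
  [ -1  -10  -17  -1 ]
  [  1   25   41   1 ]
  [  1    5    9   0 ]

R1 <=> R2
R1 → -1·R1
R3 → R3 − R1
R4 → R4 − R1
R2 → -1/5·R2
R3 → R3 − 15·R2
R4 → R4 + 5·R2
R3 <=> R4
R3 → -1·R3
R1 → R1 − R3
R1 → R1 − 10·R2

[[1, 0, 1, 0], [0, 1, 8/5, 0], [0, 0, 0, 1], [0, 0, 0, 0]]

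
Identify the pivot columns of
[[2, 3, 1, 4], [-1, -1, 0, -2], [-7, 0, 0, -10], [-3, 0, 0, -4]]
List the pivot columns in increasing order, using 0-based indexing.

r1 -> 1/2·r1
  [  1  3/2  1/2    2 ]
  [ -1   -1    0   -2 ]
  [ -7    0    0  -10 ]
  [ -3    0    0   -4 ]
r2 -> r2 + r1
  [  1  3/2  1/2    2 ]
  [  0  1/2  1/2    0 ]
  [ -7    0    0  -10 ]
  [ -3    0    0   -4 ]
r3 -> r3 + 7·r1
  [  1   3/2  1/2   2 ]
  [  0   1/2  1/2   0 ]
  [  0  21/2  7/2   4 ]
  [ -3     0    0  -4 ]
r4 -> r4 + 3·r1
  [ 1   3/2  1/2  2 ]
  [ 0   1/2  1/2  0 ]
  [ 0  21/2  7/2  4 ]
  [ 0   9/2  3/2  2 ]
r2 -> 2·r2
  [ 1   3/2  1/2  2 ]
  [ 0     1    1  0 ]
  [ 0  21/2  7/2  4 ]
  [ 0   9/2  3/2  2 ]
r3 -> r3 − 21/2·r2
  [ 1  3/2  1/2  2 ]
  [ 0    1    1  0 ]
  [ 0    0   -7  4 ]
  [ 0  9/2  3/2  2 ]
r4 -> r4 − 9/2·r2
  [ 1  3/2  1/2  2 ]
  [ 0    1    1  0 ]
  [ 0    0   -7  4 ]
  [ 0    0   -3  2 ]
r3 -> -1/7·r3
  [ 1  3/2  1/2     2 ]
  [ 0    1    1     0 ]
  [ 0    0    1  -4/7 ]
  [ 0    0   -3     2 ]
r4 -> r4 + 3·r3
  [ 1  3/2  1/2     2 ]
  [ 0    1    1     0 ]
  [ 0    0    1  -4/7 ]
  [ 0    0    0   2/7 ]
r4 -> 7/2·r4
  [ 1  3/2  1/2     2 ]
  [ 0    1    1     0 ]
  [ 0    0    1  -4/7 ]
  [ 0    0    0     1 ]
r3 -> r3 + 4/7·r4
  [ 1  3/2  1/2  2 ]
  [ 0    1    1  0 ]
  [ 0    0    1  0 ]
  [ 0    0    0  1 ]
r1 -> r1 − 2·r4
  [ 1  3/2  1/2  0 ]
  [ 0    1    1  0 ]
  [ 0    0    1  0 ]
  [ 0    0    0  1 ]
r2 -> r2 − r3
  [ 1  3/2  1/2  0 ]
  [ 0    1    0  0 ]
  [ 0    0    1  0 ]
  [ 0    0    0  1 ]
r1 -> r1 − 1/2·r3
  [ 1  3/2  0  0 ]
  [ 0    1  0  0 ]
  [ 0    0  1  0 ]
  [ 0    0  0  1 ]
r1 -> r1 − 3/2·r2
  [ 1  0  0  0 ]
  [ 0  1  0  0 ]
  [ 0  0  1  0 ]
  [ 0  0  0  1 ]
Pivot columns are the columns containing a leading 1.

0, 1, 2, 3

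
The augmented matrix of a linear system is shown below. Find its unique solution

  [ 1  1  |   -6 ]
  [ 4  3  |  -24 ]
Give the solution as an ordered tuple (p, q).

R2 := R2 − 4·R1
  [ 1   1  |  -6 ]
  [ 0  -1  |   0 ]
R2 := -1·R2
  [ 1  1  |  -6 ]
  [ 0  1  |   0 ]
R1 := R1 − R2
  [ 1  0  |  -6 ]
  [ 0  1  |   0 ]
Reading off the last column: p = -6, q = 0.

(-6, 0)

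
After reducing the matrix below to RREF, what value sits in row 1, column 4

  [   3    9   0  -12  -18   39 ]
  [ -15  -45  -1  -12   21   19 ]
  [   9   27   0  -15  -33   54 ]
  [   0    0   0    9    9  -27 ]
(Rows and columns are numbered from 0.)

ρ1 -> 1/3·ρ1
ρ2 -> ρ2 + 15·ρ1
ρ3 -> ρ3 − 9·ρ1
ρ2 -> -1·ρ2
ρ3 -> 1/21·ρ3
ρ4 -> ρ4 − 9·ρ3
ρ2 -> ρ2 − 72·ρ3
ρ1 -> ρ1 + 4·ρ3

-3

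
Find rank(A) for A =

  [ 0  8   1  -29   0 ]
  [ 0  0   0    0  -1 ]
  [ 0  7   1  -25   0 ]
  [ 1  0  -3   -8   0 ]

R1 ↔ R4
  [ 1  0  -3   -8   0 ]
  [ 0  0   0    0  -1 ]
  [ 0  7   1  -25   0 ]
  [ 0  8   1  -29   0 ]
R2 ↔ R3
  [ 1  0  -3   -8   0 ]
  [ 0  7   1  -25   0 ]
  [ 0  0   0    0  -1 ]
  [ 0  8   1  -29   0 ]
R2 := 1/7·R2
  [ 1  0   -3     -8   0 ]
  [ 0  1  1/7  -25/7   0 ]
  [ 0  0    0      0  -1 ]
  [ 0  8    1    -29   0 ]
R4 := R4 − 8·R2
  [ 1  0    -3     -8   0 ]
  [ 0  1   1/7  -25/7   0 ]
  [ 0  0     0      0  -1 ]
  [ 0  0  -1/7   -3/7   0 ]
R3 ↔ R4
  [ 1  0    -3     -8   0 ]
  [ 0  1   1/7  -25/7   0 ]
  [ 0  0  -1/7   -3/7   0 ]
  [ 0  0     0      0  -1 ]
R3 := -7·R3
  [ 1  0   -3     -8   0 ]
  [ 0  1  1/7  -25/7   0 ]
  [ 0  0    1      3   0 ]
  [ 0  0    0      0  -1 ]
R4 := -1·R4
  [ 1  0   -3     -8  0 ]
  [ 0  1  1/7  -25/7  0 ]
  [ 0  0    1      3  0 ]
  [ 0  0    0      0  1 ]
R2 := R2 − 1/7·R3
  [ 1  0  -3  -8  0 ]
  [ 0  1   0  -4  0 ]
  [ 0  0   1   3  0 ]
  [ 0  0   0   0  1 ]
R1 := R1 + 3·R3
  [ 1  0  0   1  0 ]
  [ 0  1  0  -4  0 ]
  [ 0  0  1   3  0 ]
  [ 0  0  0   0  1 ]
The reduced form has 4 nonzero rows.

rank = 4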